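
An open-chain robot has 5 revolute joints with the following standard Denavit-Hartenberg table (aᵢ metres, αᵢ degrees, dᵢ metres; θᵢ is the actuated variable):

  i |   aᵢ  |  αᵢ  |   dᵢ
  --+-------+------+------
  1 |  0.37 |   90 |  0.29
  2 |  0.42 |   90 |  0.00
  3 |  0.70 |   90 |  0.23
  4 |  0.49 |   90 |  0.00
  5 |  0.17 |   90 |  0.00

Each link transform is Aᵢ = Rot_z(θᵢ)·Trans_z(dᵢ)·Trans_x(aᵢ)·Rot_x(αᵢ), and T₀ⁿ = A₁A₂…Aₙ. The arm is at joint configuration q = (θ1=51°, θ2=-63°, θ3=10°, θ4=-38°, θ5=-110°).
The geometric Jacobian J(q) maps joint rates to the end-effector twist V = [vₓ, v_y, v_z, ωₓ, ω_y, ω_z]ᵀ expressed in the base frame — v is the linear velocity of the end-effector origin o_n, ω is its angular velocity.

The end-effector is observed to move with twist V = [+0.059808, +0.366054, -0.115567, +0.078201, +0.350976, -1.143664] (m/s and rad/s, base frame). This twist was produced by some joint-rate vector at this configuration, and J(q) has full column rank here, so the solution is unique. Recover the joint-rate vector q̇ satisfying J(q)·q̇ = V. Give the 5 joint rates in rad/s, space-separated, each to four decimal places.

-0.5420 0.5360 -0.7190 0.8040 -0.8950

o_n = [0.9204, 0.5996, -0.9561]
J₁: ẑ×o_n = [-0.5996, 0.9204, 0.0000], ω = ẑ
J2: z=[0.7771, -0.6293, 0.0000] o=[0.2328, 0.2875, 0.2900] → [0.7842, 0.9684, 0.6752, 0.7771, -0.6293, 0.0000]
J3: z=[-0.5607, -0.6924, -0.4540] o=[0.3528, 0.4357, -0.0842] → [0.6781, -0.7465, 0.3011, -0.5607, -0.6924, -0.4540]
J4: z=[-0.7157, 0.6810, -0.1547] o=[0.5153, 0.4432, -0.8029] → [-0.0801, -0.1723, -0.3878, -0.7157, 0.6810, -0.1547]
J5: z=[0.1856, 0.3990, 0.8980] o=[0.8452, 0.7440, -1.0047] → [0.1492, 0.0585, -0.0568, 0.1856, 0.3990, 0.8980]
q̇ = J⁺·V = [-0.5420, 0.5360, -0.7190, 0.8040, -0.8950]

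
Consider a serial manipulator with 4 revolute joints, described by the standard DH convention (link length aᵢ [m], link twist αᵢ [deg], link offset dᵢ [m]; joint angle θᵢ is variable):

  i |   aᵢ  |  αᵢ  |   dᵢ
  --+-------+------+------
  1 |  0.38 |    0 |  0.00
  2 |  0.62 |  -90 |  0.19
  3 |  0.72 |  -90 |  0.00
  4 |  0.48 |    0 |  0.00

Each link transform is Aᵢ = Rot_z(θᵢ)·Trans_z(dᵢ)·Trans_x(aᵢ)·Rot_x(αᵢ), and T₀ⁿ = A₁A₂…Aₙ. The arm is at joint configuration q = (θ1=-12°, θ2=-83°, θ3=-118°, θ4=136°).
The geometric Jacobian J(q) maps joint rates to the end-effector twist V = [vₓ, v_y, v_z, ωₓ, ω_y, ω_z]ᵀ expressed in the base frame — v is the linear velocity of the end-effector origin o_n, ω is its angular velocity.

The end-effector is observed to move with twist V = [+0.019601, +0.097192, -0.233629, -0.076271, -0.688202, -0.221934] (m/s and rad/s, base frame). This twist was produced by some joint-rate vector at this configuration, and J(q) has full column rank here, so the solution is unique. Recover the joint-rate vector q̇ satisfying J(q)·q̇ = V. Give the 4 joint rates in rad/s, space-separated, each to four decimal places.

o_n = [0.0008, -0.4923, 0.5209]
J₁: ẑ×o_n = [0.4923, 0.0008, -0.0000], ω = ẑ
J2: z=[0.0000, 0.0000, 1.0000] o=[0.3717, -0.0790, 0.0000] → [0.4133, -0.3709, 0.0000, 0.0000, 0.0000, 1.0000]
J3: z=[0.9962, -0.0872, 0.0000] o=[0.3177, -0.6966, 0.1900] → [-0.0288, -0.3296, 0.1759, 0.9962, -0.0872, 0.0000]
J4: z=[-0.0770, -0.8796, 0.4695] o=[0.3471, -0.3599, 0.8257] → [0.3303, -0.1860, -0.2944, -0.0770, -0.8796, 0.4695]
q̇ = J⁺·V = [0.0510, -0.6410, -0.0160, 0.7840]

0.0510 -0.6410 -0.0160 0.7840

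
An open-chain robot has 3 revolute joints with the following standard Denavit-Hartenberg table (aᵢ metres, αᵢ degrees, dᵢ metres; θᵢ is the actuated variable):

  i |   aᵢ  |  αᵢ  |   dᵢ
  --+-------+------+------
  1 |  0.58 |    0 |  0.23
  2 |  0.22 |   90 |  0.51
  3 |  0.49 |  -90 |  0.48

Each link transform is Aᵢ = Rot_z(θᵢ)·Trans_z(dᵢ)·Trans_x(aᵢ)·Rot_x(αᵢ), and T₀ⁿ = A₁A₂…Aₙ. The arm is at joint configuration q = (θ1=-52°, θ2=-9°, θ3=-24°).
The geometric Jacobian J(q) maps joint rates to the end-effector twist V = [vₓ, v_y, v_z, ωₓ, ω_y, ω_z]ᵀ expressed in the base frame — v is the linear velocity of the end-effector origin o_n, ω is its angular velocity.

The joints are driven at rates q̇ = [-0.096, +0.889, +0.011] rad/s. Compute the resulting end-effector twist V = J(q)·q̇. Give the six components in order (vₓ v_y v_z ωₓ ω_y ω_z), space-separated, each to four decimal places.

o_n = [0.2609, -1.2737, 0.5407]
J₁: ẑ×o_n = [1.2737, 0.2609, -0.0000], ω = ẑ
J2: z=[0.0000, 0.0000, 1.0000] o=[0.3571, -0.4570, 0.2300] → [0.8166, -0.0961, 0.0000, 0.0000, 0.0000, 1.0000]
J3: z=[-0.8746, -0.4848, 0.0000] o=[0.4637, -0.6495, 0.7400] → [0.0966, -0.1743, 0.4476, -0.8746, -0.4848, 0.0000]
V = J·q̇ = [0.6048, -0.1124, 0.0049, -0.0096, -0.0053, 0.7930]

0.6048 -0.1124 0.0049 -0.0096 -0.0053 0.7930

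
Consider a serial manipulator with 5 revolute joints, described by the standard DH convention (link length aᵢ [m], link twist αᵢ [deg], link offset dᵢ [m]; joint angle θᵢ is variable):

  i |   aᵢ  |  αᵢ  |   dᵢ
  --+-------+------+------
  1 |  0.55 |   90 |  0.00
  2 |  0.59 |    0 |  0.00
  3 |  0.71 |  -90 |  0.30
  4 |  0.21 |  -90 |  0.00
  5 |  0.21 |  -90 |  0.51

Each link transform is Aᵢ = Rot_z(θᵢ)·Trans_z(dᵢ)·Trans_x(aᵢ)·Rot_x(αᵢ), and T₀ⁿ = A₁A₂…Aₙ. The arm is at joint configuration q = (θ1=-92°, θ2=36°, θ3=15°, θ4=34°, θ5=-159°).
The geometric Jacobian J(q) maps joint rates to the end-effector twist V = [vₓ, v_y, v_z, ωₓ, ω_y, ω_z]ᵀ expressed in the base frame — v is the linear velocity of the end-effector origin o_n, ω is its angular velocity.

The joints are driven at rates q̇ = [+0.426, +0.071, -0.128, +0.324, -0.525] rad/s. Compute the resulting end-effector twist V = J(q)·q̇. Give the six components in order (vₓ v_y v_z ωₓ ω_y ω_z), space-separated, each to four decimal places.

0.4217 0.0720 -0.1771 -0.3757 0.0802 0.8581

o_n = [0.0871, -1.2473, 0.7333]
J₁: ẑ×o_n = [1.2473, 0.0871, -0.0000], ω = ẑ
J2: z=[-0.9994, 0.0349, 0.0000] o=[-0.0192, -0.5497, 0.0000] → [0.0256, 0.7328, 0.6935, -0.9994, 0.0349, 0.0000]
J3: z=[-0.9994, 0.0349, 0.0000] o=[-0.0359, -1.0267, 0.3468] → [0.0135, 0.3863, 0.2161, -0.9994, 0.0349, 0.0000]
J4: z=[0.0271, 0.7767, 0.6293] o=[-0.3513, -1.4628, 0.8986] → [-0.2640, 0.2804, -0.3346, 0.0271, 0.7767, 0.6293]
J5: z=[0.8408, 0.3228, -0.4346] o=[-0.2377, -1.5764, 1.0339] → [0.0460, 0.1116, 0.1719, 0.8408, 0.3228, -0.4346]
V = J·q̇ = [0.4217, 0.0720, -0.1771, -0.3757, 0.0802, 0.8581]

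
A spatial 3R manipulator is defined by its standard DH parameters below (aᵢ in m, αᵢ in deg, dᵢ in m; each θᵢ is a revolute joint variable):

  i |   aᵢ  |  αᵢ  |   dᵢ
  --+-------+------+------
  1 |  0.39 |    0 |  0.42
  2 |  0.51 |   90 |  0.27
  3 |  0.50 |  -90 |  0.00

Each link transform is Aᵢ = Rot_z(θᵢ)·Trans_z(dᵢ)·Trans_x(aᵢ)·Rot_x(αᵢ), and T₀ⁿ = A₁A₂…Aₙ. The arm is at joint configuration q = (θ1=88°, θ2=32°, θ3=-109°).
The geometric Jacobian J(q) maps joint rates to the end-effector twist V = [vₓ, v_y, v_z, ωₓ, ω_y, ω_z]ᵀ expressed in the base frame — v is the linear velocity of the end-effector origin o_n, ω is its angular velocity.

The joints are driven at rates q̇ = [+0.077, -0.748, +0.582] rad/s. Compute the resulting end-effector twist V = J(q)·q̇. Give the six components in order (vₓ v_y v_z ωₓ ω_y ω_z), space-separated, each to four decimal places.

o_n = [-0.1600, 0.6905, 0.2172]
J₁: ẑ×o_n = [-0.6905, -0.1600, 0.0000], ω = ẑ
J2: z=[0.0000, 0.0000, 1.0000] o=[0.0136, 0.3898, 0.4200] → [-0.3007, -0.1736, 0.0000, 0.0000, 0.0000, 1.0000]
J3: z=[0.8660, 0.5000, 0.0000] o=[-0.2414, 0.8314, 0.6900] → [-0.2364, 0.4094, -0.1628, 0.8660, 0.5000, 0.0000]
V = J·q̇ = [0.0342, 0.3558, -0.0947, 0.5040, 0.2910, -0.6710]

0.0342 0.3558 -0.0947 0.5040 0.2910 -0.6710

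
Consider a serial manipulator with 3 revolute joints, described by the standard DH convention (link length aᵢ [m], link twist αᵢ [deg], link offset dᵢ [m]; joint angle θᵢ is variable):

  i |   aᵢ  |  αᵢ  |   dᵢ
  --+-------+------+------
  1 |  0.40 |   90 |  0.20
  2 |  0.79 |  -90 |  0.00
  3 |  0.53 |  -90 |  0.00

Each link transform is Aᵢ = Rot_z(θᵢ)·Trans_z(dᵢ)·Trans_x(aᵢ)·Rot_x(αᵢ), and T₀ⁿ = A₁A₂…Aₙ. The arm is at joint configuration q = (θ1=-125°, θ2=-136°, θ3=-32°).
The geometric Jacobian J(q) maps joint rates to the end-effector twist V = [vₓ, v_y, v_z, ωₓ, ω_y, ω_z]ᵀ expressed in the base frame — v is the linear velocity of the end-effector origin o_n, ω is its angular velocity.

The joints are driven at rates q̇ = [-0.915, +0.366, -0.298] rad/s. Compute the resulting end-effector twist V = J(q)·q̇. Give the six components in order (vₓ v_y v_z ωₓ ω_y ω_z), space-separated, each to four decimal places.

0.1909 -0.2781 -0.2682 -0.1811 0.3795 -0.7006

o_n = [0.0519, 0.5638, -0.6610]
J₁: ẑ×o_n = [-0.5638, 0.0519, 0.0000], ω = ẑ
J2: z=[-0.8192, 0.5736, 0.0000] o=[-0.2294, -0.3277, 0.2000] → [-0.4939, -0.7053, -0.8916, -0.8192, 0.5736, 0.0000]
J3: z=[-0.3984, -0.5690, -0.7193] o=[0.0965, 0.1378, -0.3488] → [0.4841, -0.0923, -0.1951, -0.3984, -0.5690, -0.7193]
V = J·q̇ = [0.1909, -0.2781, -0.2682, -0.1811, 0.3795, -0.7006]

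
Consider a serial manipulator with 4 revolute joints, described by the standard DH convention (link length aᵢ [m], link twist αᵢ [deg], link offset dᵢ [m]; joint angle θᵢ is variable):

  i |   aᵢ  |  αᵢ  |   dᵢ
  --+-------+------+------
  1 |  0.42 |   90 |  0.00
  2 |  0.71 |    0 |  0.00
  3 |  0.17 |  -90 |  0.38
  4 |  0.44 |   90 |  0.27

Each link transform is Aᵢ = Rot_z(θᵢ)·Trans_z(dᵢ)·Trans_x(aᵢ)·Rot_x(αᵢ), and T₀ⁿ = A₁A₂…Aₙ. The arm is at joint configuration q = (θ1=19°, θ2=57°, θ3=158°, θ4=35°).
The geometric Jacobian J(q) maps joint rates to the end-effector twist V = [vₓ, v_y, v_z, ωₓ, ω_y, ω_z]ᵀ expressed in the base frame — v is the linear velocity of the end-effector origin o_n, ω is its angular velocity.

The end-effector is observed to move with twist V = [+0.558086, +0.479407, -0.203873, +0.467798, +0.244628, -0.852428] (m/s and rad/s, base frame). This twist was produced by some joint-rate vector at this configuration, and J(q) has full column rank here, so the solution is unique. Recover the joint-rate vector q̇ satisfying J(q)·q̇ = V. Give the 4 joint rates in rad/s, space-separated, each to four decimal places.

-0.1070 -0.9250 0.8460 0.9100

o_n = [0.5399, 0.0509, 0.0700]
J₁: ẑ×o_n = [-0.0509, 0.5399, 0.0000], ω = ẑ
J2: z=[0.3256, -0.9455, 0.0000] o=[0.3971, 0.1367, 0.0000] → [-0.0662, -0.0228, 0.1071, 0.3256, -0.9455, 0.0000]
J3: z=[0.3256, -0.9455, 0.0000] o=[0.7627, 0.2626, 0.5955] → [0.4968, 0.1711, -0.2796, 0.3256, -0.9455, 0.0000]
J4: z=[0.5423, 0.1867, -0.8192] o=[0.7548, -0.1420, 0.4979] → [0.0781, 0.4081, 0.1448, 0.5423, 0.1867, -0.8192]
q̇ = J⁺·V = [-0.1070, -0.9250, 0.8460, 0.9100]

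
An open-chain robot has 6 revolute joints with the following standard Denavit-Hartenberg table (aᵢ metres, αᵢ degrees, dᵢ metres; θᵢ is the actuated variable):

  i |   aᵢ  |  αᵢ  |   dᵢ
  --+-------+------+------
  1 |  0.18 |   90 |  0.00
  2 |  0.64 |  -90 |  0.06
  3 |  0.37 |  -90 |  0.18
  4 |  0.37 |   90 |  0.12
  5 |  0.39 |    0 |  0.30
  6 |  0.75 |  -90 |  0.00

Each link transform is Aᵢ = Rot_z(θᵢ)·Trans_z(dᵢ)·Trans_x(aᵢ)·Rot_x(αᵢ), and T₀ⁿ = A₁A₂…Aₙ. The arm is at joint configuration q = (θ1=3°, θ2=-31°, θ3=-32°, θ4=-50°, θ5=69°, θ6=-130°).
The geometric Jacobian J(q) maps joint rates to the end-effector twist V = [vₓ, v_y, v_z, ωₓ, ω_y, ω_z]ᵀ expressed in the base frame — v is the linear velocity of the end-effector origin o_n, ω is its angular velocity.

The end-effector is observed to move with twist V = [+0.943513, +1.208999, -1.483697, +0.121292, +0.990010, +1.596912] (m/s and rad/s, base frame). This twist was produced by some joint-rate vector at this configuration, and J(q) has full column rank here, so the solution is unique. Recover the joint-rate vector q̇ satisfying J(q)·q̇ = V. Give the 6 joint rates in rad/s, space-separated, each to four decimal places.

o_n = [1.7250, -0.4879, 0.3039]
J₁: ẑ×o_n = [0.4879, 1.7250, -0.0000], ω = ẑ
J2: z=[0.0523, -0.9986, 0.0000] o=[0.1798, 0.0094, 0.0000] → [-0.3035, -0.0159, 1.5171, 0.0523, -0.9986, 0.0000]
J3: z=[0.5143, 0.0270, 0.8572] o=[0.7307, -0.0218, -0.3296] → [0.4166, 0.5264, -0.2665, 0.5143, 0.0270, 0.8572]
J4: z=[0.4092, 0.8707, -0.2729] o=[1.1022, -0.1987, -0.3369] → [0.4790, -0.4322, -0.6607, 0.4092, 0.8707, -0.2729]
J5: z=[-0.2467, 0.3936, 0.8856] o=[1.4763, -0.2034, -0.2306] → [0.4624, 0.3521, -0.0277, -0.2467, 0.3936, 0.8856]
J6: z=[-0.2467, 0.3936, 0.8856] o=[1.6740, 0.1905, -0.0118] → [0.7250, 0.1230, 0.1473, -0.2467, 0.3936, 0.8856]
q̇ = J⁺·V = [0.2540, -0.9340, 0.8320, -0.2470, 0.5810, 0.0540]

0.2540 -0.9340 0.8320 -0.2470 0.5810 0.0540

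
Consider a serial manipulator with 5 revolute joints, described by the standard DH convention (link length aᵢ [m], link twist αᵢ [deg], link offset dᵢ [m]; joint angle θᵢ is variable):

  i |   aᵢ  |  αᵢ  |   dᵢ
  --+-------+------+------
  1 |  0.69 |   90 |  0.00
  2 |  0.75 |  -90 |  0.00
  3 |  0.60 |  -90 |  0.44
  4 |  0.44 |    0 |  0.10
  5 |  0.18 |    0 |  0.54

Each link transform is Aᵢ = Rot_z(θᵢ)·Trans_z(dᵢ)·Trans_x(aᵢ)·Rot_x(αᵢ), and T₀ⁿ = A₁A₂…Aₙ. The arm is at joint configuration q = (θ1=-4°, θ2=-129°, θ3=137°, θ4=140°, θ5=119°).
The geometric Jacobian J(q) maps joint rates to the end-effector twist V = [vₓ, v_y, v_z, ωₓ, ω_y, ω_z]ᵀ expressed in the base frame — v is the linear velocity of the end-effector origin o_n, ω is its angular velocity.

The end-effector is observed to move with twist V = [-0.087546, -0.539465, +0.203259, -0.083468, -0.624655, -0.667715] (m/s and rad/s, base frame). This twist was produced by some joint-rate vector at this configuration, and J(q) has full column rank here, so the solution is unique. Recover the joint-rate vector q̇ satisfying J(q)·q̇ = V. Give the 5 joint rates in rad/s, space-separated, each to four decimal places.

o_n = [0.8335, -0.3712, -0.3238]
J₁: ẑ×o_n = [0.3712, 0.8335, -0.0000], ω = ẑ
J2: z=[-0.0698, -0.9976, 0.0000] o=[0.6883, -0.0481, 0.0000] → [0.3230, -0.0226, 0.1674, -0.0698, -0.9976, 0.0000]
J3: z=[0.7753, -0.0542, -0.6293] o=[0.2175, -0.0152, -0.5829] → [-0.2381, -0.5885, -0.2426, 0.7753, -0.0542, -0.6293]
J4: z=[0.3771, -0.7595, 0.5300] o=[0.8626, 0.3499, -0.5187] → [0.2342, -0.0889, -0.2941, 0.3771, -0.7595, 0.5300]
J5: z=[0.3771, -0.7595, 0.5300] o=[0.5103, 0.0708, -0.4793] → [0.1162, 0.1127, 0.0788, 0.3771, -0.7595, 0.5300]
q̇ = J⁺·V = [-0.7490, 0.5880, -0.0820, -0.2160, 0.2720]

-0.7490 0.5880 -0.0820 -0.2160 0.2720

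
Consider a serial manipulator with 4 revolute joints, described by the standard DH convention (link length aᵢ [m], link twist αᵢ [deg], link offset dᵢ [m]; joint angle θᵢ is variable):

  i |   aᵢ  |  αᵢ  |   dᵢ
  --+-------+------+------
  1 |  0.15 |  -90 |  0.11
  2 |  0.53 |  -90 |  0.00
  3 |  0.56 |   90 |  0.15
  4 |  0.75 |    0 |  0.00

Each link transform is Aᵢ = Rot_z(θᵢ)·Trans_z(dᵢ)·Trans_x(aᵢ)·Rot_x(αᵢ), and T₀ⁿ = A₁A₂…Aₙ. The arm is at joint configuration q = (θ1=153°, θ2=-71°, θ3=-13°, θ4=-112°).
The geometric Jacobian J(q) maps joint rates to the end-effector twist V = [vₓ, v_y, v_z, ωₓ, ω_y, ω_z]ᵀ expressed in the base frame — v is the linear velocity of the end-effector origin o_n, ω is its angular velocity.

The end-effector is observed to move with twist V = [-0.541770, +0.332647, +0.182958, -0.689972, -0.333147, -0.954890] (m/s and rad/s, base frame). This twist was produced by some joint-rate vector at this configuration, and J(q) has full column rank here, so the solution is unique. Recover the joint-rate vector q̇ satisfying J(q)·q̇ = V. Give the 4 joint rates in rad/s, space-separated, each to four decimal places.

o_n = [0.0647, -0.1034, 1.0458]
J₁: ẑ×o_n = [0.1034, 0.0647, -0.0000], ω = ẑ
J2: z=[-0.4540, -0.8910, 0.0000] o=[-0.1337, 0.0681, 0.1100] → [-0.8338, 0.4248, 0.2546, -0.4540, -0.8910, 0.0000]
J3: z=[-0.8425, 0.4293, -0.3256] o=[-0.2874, 0.1464, 0.6111] → [0.1052, 0.2515, 0.0594, -0.8425, 0.4293, -0.3256]
J4: z=[-0.3771, -0.9014, -0.2127] o=[-0.6292, 0.1792, 1.0782] → [-0.0309, -0.1598, 0.7321, -0.3771, -0.9014, -0.2127]
q̇ = J⁺·V = [-0.7960, 0.6130, 0.4900, -0.0030]

-0.7960 0.6130 0.4900 -0.0030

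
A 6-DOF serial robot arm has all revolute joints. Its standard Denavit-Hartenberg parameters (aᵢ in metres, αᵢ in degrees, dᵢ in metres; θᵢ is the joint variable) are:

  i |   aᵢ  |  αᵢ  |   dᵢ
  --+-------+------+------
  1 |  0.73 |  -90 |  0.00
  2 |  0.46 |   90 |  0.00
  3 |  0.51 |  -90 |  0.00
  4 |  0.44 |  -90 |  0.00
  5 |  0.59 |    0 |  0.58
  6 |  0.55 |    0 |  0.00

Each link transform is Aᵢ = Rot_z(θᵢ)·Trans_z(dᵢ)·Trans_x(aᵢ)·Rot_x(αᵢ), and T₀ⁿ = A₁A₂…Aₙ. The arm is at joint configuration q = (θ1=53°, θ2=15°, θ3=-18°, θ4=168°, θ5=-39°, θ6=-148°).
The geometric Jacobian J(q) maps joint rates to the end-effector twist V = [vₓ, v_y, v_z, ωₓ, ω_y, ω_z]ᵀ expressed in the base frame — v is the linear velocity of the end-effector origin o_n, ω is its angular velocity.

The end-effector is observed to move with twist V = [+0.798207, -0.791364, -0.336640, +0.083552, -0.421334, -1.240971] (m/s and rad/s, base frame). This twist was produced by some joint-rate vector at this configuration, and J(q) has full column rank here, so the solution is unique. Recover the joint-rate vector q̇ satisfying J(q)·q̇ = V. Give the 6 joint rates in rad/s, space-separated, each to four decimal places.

-0.6480 0.2170 -0.4160 -0.5490 0.2900 -0.5260

o_n = [0.6428, 1.3110, 0.3228]
J₁: ẑ×o_n = [-1.3110, 0.6428, 0.0000], ω = ẑ
J2: z=[-0.7986, 0.6018, 0.0000] o=[0.4393, 0.5830, 0.0000] → [0.1943, 0.2578, -0.7039, -0.7986, 0.6018, 0.0000]
J3: z=[0.1558, 0.2067, 0.9659] o=[0.7067, 0.9379, -0.1191] → [-0.2691, -0.1306, 0.0713, 0.1558, 0.2067, 0.9659]
J4: z=[-0.5799, 0.8107, -0.0800] o=[1.1145, 1.2172, -0.2446] → [0.4675, 0.3668, 0.3280, -0.5799, 0.8107, -0.0800]
J5: z=[-0.0139, 0.0883, 0.9960] o=[0.7561, 0.9626, -0.2270] → [-0.2985, -0.1052, 0.0052, -0.0139, 0.0883, 0.9960]
J6: z=[-0.0139, 0.0883, 0.9960] o=[0.1593, 1.0495, 0.3393] → [-0.2620, 0.4814, -0.0463, -0.0139, 0.0883, 0.9960]
q̇ = J⁺·V = [-0.6480, 0.2170, -0.4160, -0.5490, 0.2900, -0.5260]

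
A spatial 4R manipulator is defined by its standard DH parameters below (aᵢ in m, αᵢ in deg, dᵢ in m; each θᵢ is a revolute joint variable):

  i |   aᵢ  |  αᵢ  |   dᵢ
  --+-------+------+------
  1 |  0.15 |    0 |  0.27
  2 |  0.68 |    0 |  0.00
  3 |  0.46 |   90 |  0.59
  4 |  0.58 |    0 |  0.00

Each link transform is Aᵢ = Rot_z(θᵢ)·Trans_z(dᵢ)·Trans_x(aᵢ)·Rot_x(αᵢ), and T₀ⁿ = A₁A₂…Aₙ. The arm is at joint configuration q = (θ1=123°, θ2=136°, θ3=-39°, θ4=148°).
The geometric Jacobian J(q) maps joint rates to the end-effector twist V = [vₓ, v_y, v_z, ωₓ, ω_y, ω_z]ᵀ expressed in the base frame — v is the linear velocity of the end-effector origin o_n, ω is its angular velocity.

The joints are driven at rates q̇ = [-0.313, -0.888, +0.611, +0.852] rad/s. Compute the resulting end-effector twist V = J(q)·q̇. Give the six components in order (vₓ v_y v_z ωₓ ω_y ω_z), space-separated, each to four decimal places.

o_n = [-0.1870, -0.5212, 1.1674]
J₁: ẑ×o_n = [0.5212, -0.1870, 0.0000], ω = ẑ
J2: z=[0.0000, 0.0000, 1.0000] o=[-0.0817, 0.1258, 0.2700] → [0.6470, -0.1053, 0.0000, 0.0000, 0.0000, 1.0000]
J3: z=[0.0000, 0.0000, 1.0000] o=[-0.2114, -0.5417, 0.2700] → [-0.0205, 0.0244, 0.0000, 0.0000, 0.0000, 1.0000]
J4: z=[-0.6428, 0.7660, 0.0000] o=[-0.5638, -0.8374, 0.8600] → [0.2354, 0.1976, -0.4919, -0.6428, 0.7660, 0.0000]
V = J·q̇ = [-0.5496, 0.3353, -0.4191, -0.5477, 0.6527, -0.5900]

-0.5496 0.3353 -0.4191 -0.5477 0.6527 -0.5900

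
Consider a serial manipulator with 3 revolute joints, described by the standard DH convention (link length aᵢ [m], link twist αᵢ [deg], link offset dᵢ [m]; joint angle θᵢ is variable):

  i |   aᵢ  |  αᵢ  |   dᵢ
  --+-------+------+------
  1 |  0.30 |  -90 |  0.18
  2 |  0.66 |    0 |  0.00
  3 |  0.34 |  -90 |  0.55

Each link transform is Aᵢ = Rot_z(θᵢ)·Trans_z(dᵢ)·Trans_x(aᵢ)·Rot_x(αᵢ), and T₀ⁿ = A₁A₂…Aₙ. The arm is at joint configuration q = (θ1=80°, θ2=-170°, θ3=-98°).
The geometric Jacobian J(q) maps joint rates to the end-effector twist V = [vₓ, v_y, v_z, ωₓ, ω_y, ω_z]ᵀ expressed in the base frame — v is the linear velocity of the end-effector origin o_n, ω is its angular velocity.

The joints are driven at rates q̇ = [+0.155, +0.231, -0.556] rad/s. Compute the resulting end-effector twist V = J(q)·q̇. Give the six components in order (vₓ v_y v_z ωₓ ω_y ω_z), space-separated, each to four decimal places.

0.0642 0.0411 0.1463 0.3201 -0.0564 0.1550

o_n = [-0.6045, -0.2608, -0.0452]
J₁: ẑ×o_n = [0.2608, -0.6045, 0.0000], ω = ẑ
J2: z=[-0.9848, 0.1736, 0.0000] o=[0.0521, 0.2954, 0.1800] → [-0.0391, -0.2218, 0.6618, -0.9848, 0.1736, 0.0000]
J3: z=[-0.9848, 0.1736, 0.0000] o=[-0.0608, -0.3447, 0.2946] → [-0.0590, -0.3346, 0.0119, -0.9848, 0.1736, 0.0000]
V = J·q̇ = [0.0642, 0.0411, 0.1463, 0.3201, -0.0564, 0.1550]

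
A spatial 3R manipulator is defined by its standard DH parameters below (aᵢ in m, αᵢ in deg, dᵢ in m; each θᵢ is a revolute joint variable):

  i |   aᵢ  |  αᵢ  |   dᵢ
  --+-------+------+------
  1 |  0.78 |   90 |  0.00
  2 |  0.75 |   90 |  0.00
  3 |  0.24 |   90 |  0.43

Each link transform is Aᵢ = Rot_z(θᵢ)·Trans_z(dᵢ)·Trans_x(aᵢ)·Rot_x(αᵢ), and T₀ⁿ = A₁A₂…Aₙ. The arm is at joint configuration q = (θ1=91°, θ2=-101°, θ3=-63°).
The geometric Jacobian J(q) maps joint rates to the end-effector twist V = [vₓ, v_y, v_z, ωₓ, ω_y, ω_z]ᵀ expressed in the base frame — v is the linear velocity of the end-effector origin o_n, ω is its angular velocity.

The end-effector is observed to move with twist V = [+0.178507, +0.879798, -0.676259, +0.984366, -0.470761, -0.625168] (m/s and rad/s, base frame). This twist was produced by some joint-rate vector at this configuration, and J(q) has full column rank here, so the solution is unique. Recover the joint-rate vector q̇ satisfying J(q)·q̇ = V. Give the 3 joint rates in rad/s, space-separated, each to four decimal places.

o_n = [-0.2172, 0.1902, -0.7611]
J₁: ẑ×o_n = [-0.1902, -0.2172, 0.0000], ω = ẑ
J2: z=[0.9998, 0.0175, 0.0000] o=[-0.0136, 0.7799, 0.0000] → [-0.0133, 0.7610, -0.5860, 0.9998, 0.0175, 0.0000]
J3: z=[0.0171, -0.9815, 0.1908] o=[-0.0111, 0.6368, -0.7362] → [0.1097, -0.0389, -0.2099, 0.0171, -0.9815, 0.1908]
q̇ = J⁺·V = [-0.7200, 0.9760, 0.4970]

-0.7200 0.9760 0.4970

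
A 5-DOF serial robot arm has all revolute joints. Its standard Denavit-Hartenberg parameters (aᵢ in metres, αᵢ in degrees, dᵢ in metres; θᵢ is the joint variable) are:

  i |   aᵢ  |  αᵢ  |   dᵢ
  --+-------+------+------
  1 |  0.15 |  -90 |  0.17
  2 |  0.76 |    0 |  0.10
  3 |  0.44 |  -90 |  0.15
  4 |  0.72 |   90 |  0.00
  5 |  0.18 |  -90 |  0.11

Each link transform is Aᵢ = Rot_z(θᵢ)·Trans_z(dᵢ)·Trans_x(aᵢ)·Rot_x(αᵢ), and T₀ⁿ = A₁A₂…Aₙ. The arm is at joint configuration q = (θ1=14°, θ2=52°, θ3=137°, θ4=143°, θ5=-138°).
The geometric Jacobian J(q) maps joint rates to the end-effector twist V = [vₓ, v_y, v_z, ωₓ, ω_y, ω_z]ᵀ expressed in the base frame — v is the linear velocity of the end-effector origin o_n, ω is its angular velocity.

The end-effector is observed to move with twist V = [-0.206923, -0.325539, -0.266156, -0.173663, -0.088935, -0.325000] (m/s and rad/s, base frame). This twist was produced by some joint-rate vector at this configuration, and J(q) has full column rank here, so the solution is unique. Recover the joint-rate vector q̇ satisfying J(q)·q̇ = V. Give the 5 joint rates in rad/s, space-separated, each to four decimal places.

-0.5910 0.4460 -0.1860 0.2330 0.3810

o_n = [0.5910, -0.0491, -0.5419]
J₁: ẑ×o_n = [0.0491, 0.5910, -0.0000], ω = ẑ
J2: z=[-0.2419, 0.9703, 0.0000] o=[0.1455, 0.0363, 0.1700] → [-0.6908, -0.1722, -0.4115, -0.2419, 0.9703, 0.0000]
J3: z=[-0.2419, 0.9703, 0.0000] o=[0.5754, 0.2465, -0.4289] → [-0.1097, -0.0273, 0.0564, -0.2419, 0.9703, 0.0000]
J4: z=[0.1518, 0.0378, 0.9877] o=[0.1174, 0.2869, -0.3601] → [0.3251, 0.4953, -0.0689, 0.1518, 0.0378, 0.9877]
J5: z=[-0.3835, -0.9187, 0.0941] o=[0.7733, 0.0039, -0.4500] → [0.0894, -0.0524, -0.1472, -0.3835, -0.9187, 0.0941]
q̇ = J⁺·V = [-0.5910, 0.4460, -0.1860, 0.2330, 0.3810]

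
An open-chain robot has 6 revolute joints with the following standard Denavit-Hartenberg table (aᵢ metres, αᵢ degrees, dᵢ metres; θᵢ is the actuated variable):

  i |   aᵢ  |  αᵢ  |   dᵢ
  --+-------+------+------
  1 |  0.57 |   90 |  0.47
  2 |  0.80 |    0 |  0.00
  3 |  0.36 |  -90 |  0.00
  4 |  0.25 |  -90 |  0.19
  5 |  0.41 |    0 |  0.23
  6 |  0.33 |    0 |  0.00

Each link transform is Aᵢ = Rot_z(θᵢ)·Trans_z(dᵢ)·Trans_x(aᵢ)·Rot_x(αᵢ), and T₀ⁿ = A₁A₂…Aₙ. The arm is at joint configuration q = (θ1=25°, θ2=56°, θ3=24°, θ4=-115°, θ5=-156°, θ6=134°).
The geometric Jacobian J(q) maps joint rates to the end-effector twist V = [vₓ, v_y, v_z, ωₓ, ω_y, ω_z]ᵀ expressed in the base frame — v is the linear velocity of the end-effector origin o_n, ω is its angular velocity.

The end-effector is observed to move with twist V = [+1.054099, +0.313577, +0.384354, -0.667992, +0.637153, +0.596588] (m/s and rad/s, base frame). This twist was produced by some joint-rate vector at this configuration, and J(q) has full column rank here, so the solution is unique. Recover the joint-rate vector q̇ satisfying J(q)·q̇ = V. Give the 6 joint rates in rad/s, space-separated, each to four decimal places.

o_n = [0.6812, 0.0290, 1.7010]
J₁: ẑ×o_n = [-0.0290, 0.6812, 0.0000], ω = ẑ
J2: z=[0.4226, -0.9063, 0.0000] o=[0.5166, 0.2409, 0.4700] → [-1.1156, -0.5202, 0.0597, 0.4226, -0.9063, 0.0000]
J3: z=[0.4226, -0.9063, 0.0000] o=[0.9220, 0.4300, 1.1332] → [-0.5145, -0.2399, -0.3877, 0.4226, -0.9063, 0.0000]
J4: z=[-0.8925, -0.4162, 0.1736] o=[0.9787, 0.4564, 1.4878] → [-0.0145, 0.1386, 0.2576, -0.8925, -0.4162, 0.1736]
J5: z=[0.3212, -0.3165, 0.8925] o=[0.8882, 0.1642, 1.4167] → [0.0307, -0.2761, -0.1089, 0.3212, -0.3165, 0.8925]
J6: z=[0.3212, -0.3165, 0.8925] o=[0.6947, 0.3413, 1.8068] → [0.3122, 0.0220, -0.1046, 0.3212, -0.3165, 0.8925]
q̇ = J⁺·V = [-0.2210, -0.2680, -0.9400, 0.4730, -0.0520, 0.8760]

-0.2210 -0.2680 -0.9400 0.4730 -0.0520 0.8760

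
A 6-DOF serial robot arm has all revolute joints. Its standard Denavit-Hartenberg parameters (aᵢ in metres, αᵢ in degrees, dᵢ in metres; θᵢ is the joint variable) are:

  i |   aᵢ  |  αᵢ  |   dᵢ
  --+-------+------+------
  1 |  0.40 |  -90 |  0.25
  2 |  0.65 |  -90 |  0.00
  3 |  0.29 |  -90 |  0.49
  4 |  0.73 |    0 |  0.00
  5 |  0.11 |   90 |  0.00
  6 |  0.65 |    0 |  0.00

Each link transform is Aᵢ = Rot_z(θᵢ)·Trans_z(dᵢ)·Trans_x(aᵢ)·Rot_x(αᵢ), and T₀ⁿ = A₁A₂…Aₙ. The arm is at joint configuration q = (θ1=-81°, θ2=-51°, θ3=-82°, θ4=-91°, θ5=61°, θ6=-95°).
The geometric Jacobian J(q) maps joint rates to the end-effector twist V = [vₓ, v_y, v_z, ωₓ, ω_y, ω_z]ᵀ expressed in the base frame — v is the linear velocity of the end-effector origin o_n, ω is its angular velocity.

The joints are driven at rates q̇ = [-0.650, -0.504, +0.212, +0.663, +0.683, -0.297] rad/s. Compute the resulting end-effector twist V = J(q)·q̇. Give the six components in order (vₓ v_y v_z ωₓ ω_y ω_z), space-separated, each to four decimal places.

-0.3353 -0.6816 0.7184 -0.4098 -0.8918 0.4304

o_n = [0.6248, -1.3211, -0.4927]
J₁: ẑ×o_n = [1.3211, 0.6248, -0.0000], ω = ẑ
J2: z=[0.9877, 0.1564, 0.0000] o=[0.0626, -0.3951, 0.2500] → [-0.1162, 0.7335, -1.0026, 0.9877, 0.1564, 0.0000]
J3: z=[0.1216, -0.7676, -0.6293] o=[0.1266, -0.7991, 0.7551] → [0.6293, -0.1618, 0.3190, 0.1216, -0.7676, -0.6293]
J4: z=[-0.0400, -0.6373, 0.7696] o=[0.4738, -1.1554, 0.4781] → [0.7463, 0.0774, 0.1029, -0.0400, -0.6373, 0.7696]
J5: z=[-0.0400, -0.6373, 0.7696] o=[0.5498, -1.7165, 0.0174] → [0.0208, 0.0373, 0.0320, -0.0400, -0.6373, 0.7696]
J6: z=[-0.3906, -0.6989, -0.5991] o=[0.6510, -1.7522, -0.0069] → [0.5978, -0.1740, -0.1867, -0.3906, -0.6989, -0.5991]
V = J·q̇ = [-0.3353, -0.6816, 0.7184, -0.4098, -0.8918, 0.4304]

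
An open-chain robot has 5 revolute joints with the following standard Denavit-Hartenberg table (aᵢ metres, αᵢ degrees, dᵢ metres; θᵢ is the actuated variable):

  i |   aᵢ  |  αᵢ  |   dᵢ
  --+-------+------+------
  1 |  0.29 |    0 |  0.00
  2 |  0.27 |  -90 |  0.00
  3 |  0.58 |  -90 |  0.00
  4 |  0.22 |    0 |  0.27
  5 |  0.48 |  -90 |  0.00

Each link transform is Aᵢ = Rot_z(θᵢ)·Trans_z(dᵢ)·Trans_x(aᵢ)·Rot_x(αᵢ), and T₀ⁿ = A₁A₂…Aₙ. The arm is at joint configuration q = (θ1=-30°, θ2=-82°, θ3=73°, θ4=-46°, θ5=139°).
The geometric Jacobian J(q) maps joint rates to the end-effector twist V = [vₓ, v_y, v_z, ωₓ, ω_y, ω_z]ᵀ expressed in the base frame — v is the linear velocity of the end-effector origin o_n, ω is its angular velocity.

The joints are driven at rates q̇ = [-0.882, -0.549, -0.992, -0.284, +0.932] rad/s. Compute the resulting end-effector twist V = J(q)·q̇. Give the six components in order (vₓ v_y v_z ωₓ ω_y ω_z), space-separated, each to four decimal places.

o_n = [-0.1285, -0.2275, -0.7557]
J₁: ẑ×o_n = [0.2275, -0.1285, 0.0000], ω = ẑ
J2: z=[0.0000, 0.0000, 1.0000] o=[0.2511, -0.1450, 0.0000] → [0.0825, -0.3796, 0.0000, 0.0000, 0.0000, 1.0000]
J3: z=[0.9272, -0.3746, 0.0000] o=[0.1500, -0.3953, 0.0000] → [0.2831, 0.7007, 0.0513, 0.9272, -0.3746, 0.0000]
J4: z=[0.3582, 0.8867, -0.2924] o=[0.0865, -0.5526, -0.5547] → [-0.0832, 0.1349, 0.3071, 0.3582, 0.8867, -0.2924]
J5: z=[0.3582, 0.8867, -0.2924] o=[0.3132, -0.4139, -0.7797] → [0.0758, 0.1205, 0.4584, 0.3582, 0.8867, -0.2924]
V = J·q̇ = [-0.4325, -0.2993, 0.2891, -0.6876, 0.9462, -1.6205]

-0.4325 -0.2993 0.2891 -0.6876 0.9462 -1.6205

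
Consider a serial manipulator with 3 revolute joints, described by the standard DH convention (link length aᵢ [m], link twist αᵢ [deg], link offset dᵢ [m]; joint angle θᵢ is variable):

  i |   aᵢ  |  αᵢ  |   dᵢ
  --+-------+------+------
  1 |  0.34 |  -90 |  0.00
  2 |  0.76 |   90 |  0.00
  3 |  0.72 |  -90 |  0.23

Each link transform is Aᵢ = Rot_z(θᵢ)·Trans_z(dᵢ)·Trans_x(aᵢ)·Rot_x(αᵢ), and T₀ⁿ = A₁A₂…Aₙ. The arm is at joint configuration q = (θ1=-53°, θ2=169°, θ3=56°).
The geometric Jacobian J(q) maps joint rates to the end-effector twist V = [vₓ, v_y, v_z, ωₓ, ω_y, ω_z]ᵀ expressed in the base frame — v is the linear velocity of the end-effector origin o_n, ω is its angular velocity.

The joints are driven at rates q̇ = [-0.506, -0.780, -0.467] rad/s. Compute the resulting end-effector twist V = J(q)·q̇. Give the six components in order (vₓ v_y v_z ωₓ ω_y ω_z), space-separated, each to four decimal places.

o_n = [0.0209, 0.9641, -0.4476]
J₁: ẑ×o_n = [-0.9641, 0.0209, 0.0000], ω = ẑ
J2: z=[0.7986, 0.6018, 0.0000] o=[0.2046, -0.2715, 0.0000] → [-0.2694, 0.3575, 1.0974, 0.7986, 0.6018, 0.0000]
J3: z=[0.1148, -0.1524, -0.9816] o=[-0.2444, 0.3243, -0.1450] → [0.6742, -0.2257, 0.1139, 0.1148, -0.1524, -0.9816]
V = J·q̇ = [0.3831, -0.1840, -0.9091, -0.6766, -0.3983, -0.0476]

0.3831 -0.1840 -0.9091 -0.6766 -0.3983 -0.0476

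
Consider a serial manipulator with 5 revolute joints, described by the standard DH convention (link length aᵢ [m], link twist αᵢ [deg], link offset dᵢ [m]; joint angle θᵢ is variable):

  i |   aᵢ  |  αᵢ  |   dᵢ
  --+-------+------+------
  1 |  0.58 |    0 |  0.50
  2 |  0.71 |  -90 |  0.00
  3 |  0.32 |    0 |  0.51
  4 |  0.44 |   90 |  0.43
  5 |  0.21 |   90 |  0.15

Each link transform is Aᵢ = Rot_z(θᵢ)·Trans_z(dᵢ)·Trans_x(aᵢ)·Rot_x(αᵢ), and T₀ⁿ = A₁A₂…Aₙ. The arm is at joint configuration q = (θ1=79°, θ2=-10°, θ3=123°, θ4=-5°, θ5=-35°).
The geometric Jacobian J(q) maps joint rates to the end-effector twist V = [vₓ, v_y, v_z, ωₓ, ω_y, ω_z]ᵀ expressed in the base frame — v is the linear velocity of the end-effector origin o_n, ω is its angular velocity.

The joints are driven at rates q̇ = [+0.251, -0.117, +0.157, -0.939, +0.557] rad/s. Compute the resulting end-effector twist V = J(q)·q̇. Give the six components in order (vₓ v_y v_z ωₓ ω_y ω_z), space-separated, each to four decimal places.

o_n = [-0.5180, 1.2186, -0.3792]
J₁: ẑ×o_n = [-1.2186, -0.5180, 0.0000], ω = ẑ
J2: z=[0.0000, 0.0000, 1.0000] o=[0.1107, 0.5693, 0.5000] → [-0.6492, -0.6286, 0.0000, 0.0000, 0.0000, 1.0000]
J3: z=[-0.9336, 0.3584, 0.0000] o=[0.3651, 1.2322, 0.5000] → [-0.3151, -0.8208, 0.3292, -0.9336, 0.3584, 0.0000]
J4: z=[-0.9336, 0.3584, 0.0000] o=[-0.1735, 1.2522, 0.2316] → [-0.2189, -0.5702, 0.1549, -0.9336, 0.3584, 0.0000]
J5: z=[0.3164, 0.8243, -0.4695] o=[-0.6489, 1.2135, -0.1569] → [-0.1809, 0.0089, -0.1064, 0.3164, 0.8243, -0.4695]
V = J·q̇ = [-0.1746, 0.3551, -0.1530, 0.9063, 0.1789, -0.1275]

-0.1746 0.3551 -0.1530 0.9063 0.1789 -0.1275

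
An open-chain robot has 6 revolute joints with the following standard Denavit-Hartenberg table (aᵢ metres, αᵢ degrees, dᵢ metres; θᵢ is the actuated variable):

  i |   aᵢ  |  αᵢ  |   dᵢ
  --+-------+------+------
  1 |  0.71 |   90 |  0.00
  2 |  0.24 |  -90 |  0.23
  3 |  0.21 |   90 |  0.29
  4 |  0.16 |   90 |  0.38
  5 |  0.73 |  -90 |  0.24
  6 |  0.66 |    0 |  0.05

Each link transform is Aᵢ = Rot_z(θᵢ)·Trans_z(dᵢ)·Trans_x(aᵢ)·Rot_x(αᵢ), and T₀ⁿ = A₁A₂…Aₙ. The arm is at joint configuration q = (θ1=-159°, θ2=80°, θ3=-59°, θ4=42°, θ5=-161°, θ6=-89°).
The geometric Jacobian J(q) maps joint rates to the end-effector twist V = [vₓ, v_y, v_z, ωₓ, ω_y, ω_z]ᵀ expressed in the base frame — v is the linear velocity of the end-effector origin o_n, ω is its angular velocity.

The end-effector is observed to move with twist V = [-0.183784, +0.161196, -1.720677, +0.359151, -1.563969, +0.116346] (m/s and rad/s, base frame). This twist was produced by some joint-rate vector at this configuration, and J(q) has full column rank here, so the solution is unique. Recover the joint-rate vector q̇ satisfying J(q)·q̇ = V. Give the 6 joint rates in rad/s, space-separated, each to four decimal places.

-0.4730 -0.8510 -0.6460 -0.5640 -0.6010 0.3670

o_n = [-1.6244, 0.0608, 0.2466]
J₁: ẑ×o_n = [-0.0608, -1.6244, 0.0000], ω = ẑ
J2: z=[-0.3584, 0.9336, 0.0000] o=[-0.6628, -0.2544, 0.0000] → [0.2302, 0.0884, 0.7847, -0.3584, 0.9336, 0.0000]
J3: z=[0.9194, 0.3529, 0.1736] o=[-0.7842, -0.0547, 0.2364] → [-0.0164, -0.1553, 0.4026, 0.9194, 0.3529, 0.1736]
J4: z=[-0.0456, 0.5342, -0.8441] o=[-0.5996, 0.2090, 0.3932] → [-0.2034, 0.8584, 0.5542, -0.0456, 0.5342, -0.8441]
J5: z=[-0.9447, 0.2517, 0.2103] o=[-0.5649, 0.5411, 0.1514] → [0.1250, -0.1328, 0.7205, -0.9447, 0.2517, 0.2103]
J6: z=[0.1489, -0.2423, 0.9587] o=[-1.0051, -0.0824, 0.0621] → [-0.1820, -0.6212, -0.1287, 0.1489, -0.2423, 0.9587]
q̇ = J⁺·V = [-0.4730, -0.8510, -0.6460, -0.5640, -0.6010, 0.3670]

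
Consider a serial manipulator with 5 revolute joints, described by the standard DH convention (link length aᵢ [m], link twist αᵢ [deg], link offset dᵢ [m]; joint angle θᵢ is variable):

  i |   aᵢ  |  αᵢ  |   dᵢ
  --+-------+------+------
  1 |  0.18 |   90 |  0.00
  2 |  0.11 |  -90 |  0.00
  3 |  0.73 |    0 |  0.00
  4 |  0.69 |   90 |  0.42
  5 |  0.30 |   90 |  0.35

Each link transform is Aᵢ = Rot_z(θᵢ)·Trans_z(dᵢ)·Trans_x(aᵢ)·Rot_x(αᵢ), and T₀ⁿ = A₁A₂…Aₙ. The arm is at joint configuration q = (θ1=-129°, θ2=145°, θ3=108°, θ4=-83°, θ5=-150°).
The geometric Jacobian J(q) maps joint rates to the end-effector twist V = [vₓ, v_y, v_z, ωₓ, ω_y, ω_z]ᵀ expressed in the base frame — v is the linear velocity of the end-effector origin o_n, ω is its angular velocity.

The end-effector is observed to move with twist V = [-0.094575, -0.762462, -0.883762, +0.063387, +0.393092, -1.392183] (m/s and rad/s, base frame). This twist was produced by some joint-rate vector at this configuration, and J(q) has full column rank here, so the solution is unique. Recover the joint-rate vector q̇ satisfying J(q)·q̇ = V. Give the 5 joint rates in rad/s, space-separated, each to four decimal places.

-0.4340 0.7700 0.9820 0.0010 -0.6310

o_n = [0.6362, -0.1025, 0.0210]
J₁: ẑ×o_n = [0.1025, 0.6362, -0.0000], ω = ẑ
J2: z=[-0.7771, 0.6293, 0.0000] o=[-0.1133, -0.1399, 0.0000] → [0.0132, 0.0163, -0.5007, -0.7771, 0.6293, 0.0000]
J3: z=[0.3610, 0.4458, -0.8192] o=[-0.0566, -0.0699, 0.0631] → [-0.0455, -0.5523, -0.3206, 0.3610, 0.4458, -0.8192]
J4: z=[0.3610, 0.4458, -0.8192] o=[0.3667, -0.6504, -0.0663] → [0.4878, -0.2523, 0.0777, 0.3610, 0.4458, -0.8192]
J5: z=[-0.4865, 0.8394, 0.2424] o=[1.0673, -0.2486, -0.0517] → [0.0256, -0.0692, 0.2908, -0.4865, 0.8394, 0.2424]
q̇ = J⁺·V = [-0.4340, 0.7700, 0.9820, 0.0010, -0.6310]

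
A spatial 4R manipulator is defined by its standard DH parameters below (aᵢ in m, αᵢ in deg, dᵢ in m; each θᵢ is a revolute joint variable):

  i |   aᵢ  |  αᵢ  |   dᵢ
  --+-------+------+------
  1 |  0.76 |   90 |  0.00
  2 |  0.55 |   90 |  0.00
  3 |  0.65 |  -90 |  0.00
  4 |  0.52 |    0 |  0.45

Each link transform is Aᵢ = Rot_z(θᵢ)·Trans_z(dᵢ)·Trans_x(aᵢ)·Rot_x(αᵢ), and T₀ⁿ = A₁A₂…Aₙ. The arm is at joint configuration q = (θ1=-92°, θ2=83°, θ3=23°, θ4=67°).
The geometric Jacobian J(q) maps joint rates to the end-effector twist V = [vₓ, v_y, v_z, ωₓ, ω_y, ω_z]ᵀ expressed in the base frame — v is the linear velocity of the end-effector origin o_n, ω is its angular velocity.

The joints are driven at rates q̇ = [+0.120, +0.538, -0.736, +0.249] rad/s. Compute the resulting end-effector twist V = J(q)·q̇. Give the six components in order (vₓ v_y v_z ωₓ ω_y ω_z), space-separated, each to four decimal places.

0.5654 0.5380 0.2638 -0.7408 0.7687 0.1131

o_n = [-0.7620, -0.3999, 1.2092]
J₁: ẑ×o_n = [0.3999, -0.7620, 0.0000], ω = ẑ
J2: z=[-0.9994, 0.0349, 0.0000] o=[-0.0265, -0.7595, 0.0000] → [0.0422, 1.2085, -0.3338, -0.9994, 0.0349, 0.0000]
J3: z=[-0.0346, -0.9919, -0.1219] o=[-0.0289, -0.8265, 0.5459] → [-0.6060, 0.1123, -0.7420, -0.0346, -0.9919, -0.1219]
J4: z=[-0.9183, 0.0797, -0.3878] o=[-0.2852, -0.8905, 1.1398] → [0.1958, 0.2487, -0.4126, -0.9183, 0.0797, -0.3878]
V = J·q̇ = [0.5654, 0.5380, 0.2638, -0.7408, 0.7687, 0.1131]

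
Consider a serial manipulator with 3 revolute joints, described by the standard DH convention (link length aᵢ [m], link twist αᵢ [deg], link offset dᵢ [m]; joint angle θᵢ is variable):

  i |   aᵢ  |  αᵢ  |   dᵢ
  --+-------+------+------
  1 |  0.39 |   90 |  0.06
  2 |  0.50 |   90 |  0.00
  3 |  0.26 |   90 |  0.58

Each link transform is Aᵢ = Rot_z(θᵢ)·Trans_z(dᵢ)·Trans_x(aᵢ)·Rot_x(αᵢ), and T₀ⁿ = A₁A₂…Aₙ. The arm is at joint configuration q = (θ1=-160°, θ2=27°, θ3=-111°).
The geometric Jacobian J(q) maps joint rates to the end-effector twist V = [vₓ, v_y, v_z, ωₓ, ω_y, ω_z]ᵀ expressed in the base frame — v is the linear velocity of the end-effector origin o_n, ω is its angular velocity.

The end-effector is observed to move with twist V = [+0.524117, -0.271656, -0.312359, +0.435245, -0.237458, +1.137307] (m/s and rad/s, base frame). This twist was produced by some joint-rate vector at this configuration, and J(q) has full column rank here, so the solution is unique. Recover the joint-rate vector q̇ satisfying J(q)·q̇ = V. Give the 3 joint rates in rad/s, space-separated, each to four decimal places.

o_n = [-0.8715, -0.5755, -0.2721]
J₁: ẑ×o_n = [0.5755, -0.8715, 0.0000], ω = ẑ
J2: z=[-0.3420, 0.9397, 0.0000] o=[-0.3665, -0.1334, 0.0600] → [-0.3121, -0.1136, 0.6258, -0.3420, 0.9397, 0.0000]
J3: z=[-0.4266, -0.1553, -0.8910] o=[-0.7851, -0.2858, 0.2870] → [-0.1714, -0.1615, 0.1102, -0.4266, -0.1553, -0.8910]
q̇ = J⁺·V = [0.4940, -0.3720, -0.7220]

0.4940 -0.3720 -0.7220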